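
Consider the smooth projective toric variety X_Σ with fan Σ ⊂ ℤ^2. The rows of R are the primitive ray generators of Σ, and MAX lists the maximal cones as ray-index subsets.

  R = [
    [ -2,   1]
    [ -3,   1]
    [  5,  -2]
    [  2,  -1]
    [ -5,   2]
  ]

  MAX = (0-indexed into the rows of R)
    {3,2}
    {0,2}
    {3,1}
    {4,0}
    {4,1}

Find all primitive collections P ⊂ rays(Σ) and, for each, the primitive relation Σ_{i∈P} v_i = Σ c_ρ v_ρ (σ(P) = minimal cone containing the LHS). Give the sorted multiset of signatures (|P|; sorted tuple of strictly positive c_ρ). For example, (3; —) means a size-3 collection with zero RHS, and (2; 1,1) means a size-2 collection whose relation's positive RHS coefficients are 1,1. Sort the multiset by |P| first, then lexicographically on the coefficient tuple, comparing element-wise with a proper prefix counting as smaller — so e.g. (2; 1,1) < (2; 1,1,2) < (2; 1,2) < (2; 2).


5 collections generate NE(X_Σ); each relation:

  P = {0,3}:  v_{0} + v_{3} = 0  →  sig = (2; —)
  P = {2,4}:  v_{2} + v_{4} = 0  →  sig = (2; —)
  P = {0,1}:  v_{0} + v_{1} = v_{4}  →  sig = (2; 1)
  P = {1,2}:  v_{1} + v_{2} = v_{3}  →  sig = (2; 1)
  P = {3,4}:  v_{3} + v_{4} = v_{1}  →  sig = (2; 1)

Signatures (|P|; sorted positive RHS coefficients), sorted:
{ (2; —) ×2,  (2; 1) ×3 }


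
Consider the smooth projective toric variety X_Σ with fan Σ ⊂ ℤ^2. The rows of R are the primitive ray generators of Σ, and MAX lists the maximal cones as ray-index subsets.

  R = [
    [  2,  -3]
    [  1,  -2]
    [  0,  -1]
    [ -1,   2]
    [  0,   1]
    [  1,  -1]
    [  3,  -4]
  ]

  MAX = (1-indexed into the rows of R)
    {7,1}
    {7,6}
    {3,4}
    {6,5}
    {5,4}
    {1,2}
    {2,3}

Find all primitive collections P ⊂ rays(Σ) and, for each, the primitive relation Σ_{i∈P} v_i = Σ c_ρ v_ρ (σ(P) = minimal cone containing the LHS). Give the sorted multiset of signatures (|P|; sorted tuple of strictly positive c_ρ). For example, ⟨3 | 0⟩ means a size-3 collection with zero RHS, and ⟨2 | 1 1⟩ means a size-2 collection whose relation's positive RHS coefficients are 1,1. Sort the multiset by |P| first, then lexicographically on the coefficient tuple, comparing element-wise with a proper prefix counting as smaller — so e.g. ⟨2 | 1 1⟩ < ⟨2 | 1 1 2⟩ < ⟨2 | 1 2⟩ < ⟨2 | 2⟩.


Δ(Σ) — 7 vertices, 14 min non-faces:

  • {2,4}:  v_{2} + v_{4} = 0 — sig = ⟨2 | 0⟩
  • {3,5}:  v_{3} + v_{5} = 0 — sig = ⟨2 | 0⟩
  • {1,4}:  v_{1} + v_{4} = v_{6} — sig = ⟨2 | 1⟩
  • {1,6}:  v_{1} + v_{6} = v_{7} — sig = ⟨2 | 1⟩
  • {2,5}:  v_{2} + v_{5} = v_{6} — sig = ⟨2 | 1⟩
  • {2,6}:  v_{2} + v_{6} = v_{1} — sig = ⟨2 | 1⟩
  • {3,6}:  v_{3} + v_{6} = v_{2} — sig = ⟨2 | 1⟩
  • {4,6}:  v_{4} + v_{6} = v_{5} — sig = ⟨2 | 1⟩
  • {3,7}:  v_{3} + v_{7} = v_{1} + v_{2} — sig = ⟨2 | 1 1⟩
  • {1,3}:  v_{1} + v_{3} = 2·v_{2} — sig = ⟨2 | 2⟩
  • {1,5}:  v_{1} + v_{5} = 2·v_{6} — sig = ⟨2 | 2⟩
  • {2,7}:  v_{2} + v_{7} = 2·v_{1} — sig = ⟨2 | 2⟩
  • {4,7}:  v_{4} + v_{7} = 2·v_{6} — sig = ⟨2 | 2⟩
  • {5,7}:  v_{5} + v_{7} = 3·v_{6} — sig = ⟨2 | 3⟩

so the primitive-relation signature multiset is
    |P|=2: 14 collections, coeffs (), (), (1), (1), (1), (1), (1), (1), (1,1), (2), (2), (2), (2), (3)


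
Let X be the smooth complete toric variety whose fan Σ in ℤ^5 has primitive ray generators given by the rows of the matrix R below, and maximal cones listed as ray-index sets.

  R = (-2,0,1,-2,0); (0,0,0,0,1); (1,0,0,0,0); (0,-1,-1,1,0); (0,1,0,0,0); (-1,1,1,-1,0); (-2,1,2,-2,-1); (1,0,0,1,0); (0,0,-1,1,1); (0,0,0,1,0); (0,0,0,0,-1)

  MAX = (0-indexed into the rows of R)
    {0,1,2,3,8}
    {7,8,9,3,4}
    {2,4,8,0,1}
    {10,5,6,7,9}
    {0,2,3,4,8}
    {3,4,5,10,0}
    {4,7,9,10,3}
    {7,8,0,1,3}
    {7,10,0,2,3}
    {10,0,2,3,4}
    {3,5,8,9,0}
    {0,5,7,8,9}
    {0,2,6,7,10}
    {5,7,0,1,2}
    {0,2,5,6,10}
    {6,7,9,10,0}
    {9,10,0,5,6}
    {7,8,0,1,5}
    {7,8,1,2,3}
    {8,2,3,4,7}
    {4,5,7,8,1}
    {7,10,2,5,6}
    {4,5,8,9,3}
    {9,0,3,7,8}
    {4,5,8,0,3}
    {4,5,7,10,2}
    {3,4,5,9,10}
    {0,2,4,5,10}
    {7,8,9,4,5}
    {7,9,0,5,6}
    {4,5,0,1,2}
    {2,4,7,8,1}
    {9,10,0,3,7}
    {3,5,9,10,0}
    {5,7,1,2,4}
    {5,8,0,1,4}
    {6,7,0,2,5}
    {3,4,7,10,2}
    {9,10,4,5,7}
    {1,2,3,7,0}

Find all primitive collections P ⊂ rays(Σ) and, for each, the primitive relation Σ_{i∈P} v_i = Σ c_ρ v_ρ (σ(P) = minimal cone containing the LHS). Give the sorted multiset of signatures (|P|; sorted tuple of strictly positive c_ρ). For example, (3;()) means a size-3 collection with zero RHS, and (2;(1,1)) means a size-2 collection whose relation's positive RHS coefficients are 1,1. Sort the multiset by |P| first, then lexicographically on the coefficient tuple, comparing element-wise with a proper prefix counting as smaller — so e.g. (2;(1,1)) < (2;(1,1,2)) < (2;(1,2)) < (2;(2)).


17 collections generate NE(X_Σ); each relation:

  P = {1,10}:  v_{1} + v_{10} = 0 ; sig = (2;())
  P = {2,9}:  v_{2} + v_{9} = v_{7} ; sig = (2;(1))
  P = {8,10}:  v_{8} + v_{10} = v_{3} + v_{4} ; sig = (2;(1,1))
  P = {1,6}:  v_{1} + v_{6} = v_{0} + v_{5} + v_{7} ; sig = (2;(1,1,1))
  P = {3,6}:  v_{3} + v_{6} = v_{0} + v_{9} + v_{10} ; sig = (2;(1,1,1))
  P = {1,9}:  v_{1} + v_{9} = v_{0} + 2·v_{7} + v_{8} ; sig = (2;(1,1,2))
  P = {4,6}:  v_{4} + v_{6} = 2·v_{5} + v_{10} ; sig = (2;(1,2))
  P = {6,8}:  v_{6} + v_{8} = v_{3} + 2·v_{5} ; sig = (2;(1,2))
  P = {2,3,5}:  v_{2} + v_{3} + v_{5} = 0 ; sig = (3;())
  P = {0,4,7}:  v_{0} + v_{4} + v_{7} = v_{5} ; sig = (3;(1))
  P = {1,3,4}:  v_{1} + v_{3} + v_{4} = v_{8} ; sig = (3;(1))
  P = {3,5,7}:  v_{3} + v_{5} + v_{7} = v_{9} ; sig = (3;(1))
  P = {2,5,8}:  v_{2} + v_{5} + v_{8} = v_{1} + v_{4} ; sig = (3;(1,1))
  P = {1,3,5}:  v_{1} + v_{3} + v_{5} = v_{0} + v_{7} + v_{8} ; sig = (3;(1,1,1))
  P = {0,4,9}:  v_{0} + v_{4} + v_{9} = v_{3} + 2·v_{5} ; sig = (3;(1,2))
  P = {0,2,7,8}:  v_{0} + v_{2} + v_{7} + v_{8} = v_{1} ; sig = (4;(1))
  P = {0,5,7,10}:  v_{0} + v_{5} + v_{7} + v_{10} = v_{6} ; sig = (4;(1))

Hence PRS(X_Σ) =
    |P|=2: 8 collections, coeffs (), (1), (1,1), (1,1,1), (1,1,1), (1,1,2), (1,2), (1,2)
    |P|=3: 7 collections, coeffs (), (1), (1), (1), (1,1), (1,1,1), (1,2)
    |P|=4: 2 collections, coeffs (1), (1)


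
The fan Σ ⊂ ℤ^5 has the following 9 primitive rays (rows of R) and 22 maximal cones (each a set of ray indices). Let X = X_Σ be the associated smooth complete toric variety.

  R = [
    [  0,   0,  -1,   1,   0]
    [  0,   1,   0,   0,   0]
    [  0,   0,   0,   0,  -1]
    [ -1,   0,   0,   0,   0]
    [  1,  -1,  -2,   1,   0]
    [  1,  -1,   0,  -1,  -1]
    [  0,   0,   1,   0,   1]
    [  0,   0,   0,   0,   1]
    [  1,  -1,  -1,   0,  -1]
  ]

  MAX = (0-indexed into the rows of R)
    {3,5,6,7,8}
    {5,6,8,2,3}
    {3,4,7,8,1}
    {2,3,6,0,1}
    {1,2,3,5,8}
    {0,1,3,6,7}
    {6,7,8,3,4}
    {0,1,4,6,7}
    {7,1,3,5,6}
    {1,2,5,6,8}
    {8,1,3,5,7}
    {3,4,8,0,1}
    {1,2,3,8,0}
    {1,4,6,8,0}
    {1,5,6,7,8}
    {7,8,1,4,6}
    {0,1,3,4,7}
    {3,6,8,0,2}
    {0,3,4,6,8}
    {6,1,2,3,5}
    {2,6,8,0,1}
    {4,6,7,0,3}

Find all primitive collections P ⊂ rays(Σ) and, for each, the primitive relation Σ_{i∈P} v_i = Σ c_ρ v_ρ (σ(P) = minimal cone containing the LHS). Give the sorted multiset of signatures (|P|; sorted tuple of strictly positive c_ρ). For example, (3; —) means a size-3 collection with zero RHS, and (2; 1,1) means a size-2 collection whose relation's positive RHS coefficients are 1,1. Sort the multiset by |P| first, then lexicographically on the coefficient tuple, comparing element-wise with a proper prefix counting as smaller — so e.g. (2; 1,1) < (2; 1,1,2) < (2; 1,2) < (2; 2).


|primitive collections| = 7. Relations:

  {2,7}:  v_{2} + v_{7} = 0  ⇒ sig = (2; —)
  {0,5}:  v_{0} + v_{5} = v_{8}  ⇒ sig = (2; 1)
  {2,4}:  v_{2} + v_{4} = v_{0} + v_{8}  ⇒ sig = (2; 1,1)
  {4,5}:  v_{4} + v_{5} = v_{7} + 2·v_{8}  ⇒ sig = (2; 1,2)
  {0,7,8}:  v_{0} + v_{7} + v_{8} = v_{4}  ⇒ sig = (3; 1)
  {1,3,6,8}:  v_{1} + v_{3} + v_{6} + v_{8} = 0  ⇒ sig = (4; —)
  {1,3,4,6}:  v_{1} + v_{3} + v_{4} + v_{6} = v_{0} + v_{7}  ⇒ sig = (4; 1,1)

Sorted signature multiset PRS(X):
[(2; —), (2; 1), (2; 1,1), (2; 1,2), (3; 1), (4; —), (4; 1,1)]


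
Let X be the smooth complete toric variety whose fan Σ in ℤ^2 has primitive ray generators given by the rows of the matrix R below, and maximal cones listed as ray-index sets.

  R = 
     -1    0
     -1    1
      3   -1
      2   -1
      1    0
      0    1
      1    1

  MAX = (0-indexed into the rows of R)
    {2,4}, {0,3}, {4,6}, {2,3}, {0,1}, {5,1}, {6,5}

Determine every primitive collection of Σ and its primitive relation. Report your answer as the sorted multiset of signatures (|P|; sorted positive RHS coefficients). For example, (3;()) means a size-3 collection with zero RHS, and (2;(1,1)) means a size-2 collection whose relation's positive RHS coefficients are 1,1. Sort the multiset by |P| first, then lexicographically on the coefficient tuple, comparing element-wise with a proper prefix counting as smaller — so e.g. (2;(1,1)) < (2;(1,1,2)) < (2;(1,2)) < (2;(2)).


Σ has 14 primitive collections:

  {0,4}:  v_{0} + v_{4} = 0  ⟹  sig = (2;())
  {0,2}:  v_{0} + v_{2} = v_{3}  ⟹  sig = (2;(1))
  {0,5}:  v_{0} + v_{5} = v_{1}  ⟹  sig = (2;(1))
  {0,6}:  v_{0} + v_{6} = v_{5}  ⟹  sig = (2;(1))
  {1,3}:  v_{1} + v_{3} = v_{4}  ⟹  sig = (2;(1))
  {1,4}:  v_{1} + v_{4} = v_{5}  ⟹  sig = (2;(1))
  {3,4}:  v_{3} + v_{4} = v_{2}  ⟹  sig = (2;(1))
  {4,5}:  v_{4} + v_{5} = v_{6}  ⟹  sig = (2;(1))
  {1,2}:  v_{1} + v_{2} = 2·v_{4}  ⟹  sig = (2;(2))
  {1,6}:  v_{1} + v_{6} = 2·v_{5}  ⟹  sig = (2;(2))
  {3,5}:  v_{3} + v_{5} = 2·v_{4}  ⟹  sig = (2;(2))
  {2,5}:  v_{2} + v_{5} = 3·v_{4}  ⟹  sig = (2;(3))
  {3,6}:  v_{3} + v_{6} = 3·v_{4}  ⟹  sig = (2;(3))
  {2,6}:  v_{2} + v_{6} = 4·v_{4}  ⟹  sig = (2;(4))

Sorted signature multiset PRS(X):
    (2;())
    (2;(1))
    (2;(1))
    (2;(1))
    (2;(1))
    (2;(1))
    (2;(1))
    (2;(1))
    (2;(2))
    (2;(2))
    (2;(2))
    (2;(3))
    (2;(3))
    (2;(4))


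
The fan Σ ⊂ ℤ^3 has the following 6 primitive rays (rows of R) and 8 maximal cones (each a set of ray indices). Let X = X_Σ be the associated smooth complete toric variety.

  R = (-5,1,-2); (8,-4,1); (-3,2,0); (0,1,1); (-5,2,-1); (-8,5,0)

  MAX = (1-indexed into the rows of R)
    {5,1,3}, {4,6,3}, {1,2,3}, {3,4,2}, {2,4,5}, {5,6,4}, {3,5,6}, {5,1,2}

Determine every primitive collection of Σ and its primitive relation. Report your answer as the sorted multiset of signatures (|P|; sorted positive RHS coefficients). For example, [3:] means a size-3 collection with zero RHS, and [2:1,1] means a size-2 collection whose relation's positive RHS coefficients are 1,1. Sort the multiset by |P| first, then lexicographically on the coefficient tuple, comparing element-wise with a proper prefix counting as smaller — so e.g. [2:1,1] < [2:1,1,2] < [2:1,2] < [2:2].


The 5 primitive collections of Σ (r=6, n=3):

  P = {1,4}:  v_{1} + v_{4} = v_{5}  →  sig = [2:1]
  P = {2,6}:  v_{2} + v_{6} = v_{4}  →  sig = [2:1]
  P = {1,6}:  v_{1} + v_{6} = v_{3} + 2·v_{5}  →  sig = [2:1,2]
  P = {2,3,5}:  v_{2} + v_{3} + v_{5} = 0  →  sig = [3:]
  P = {3,4,5}:  v_{3} + v_{4} + v_{5} = v_{6}  →  sig = [3:1]

Signatures (|P|; sorted positive RHS coefficients), sorted:
[[2:1], [2:1], [2:1,2], [3:], [3:1]]


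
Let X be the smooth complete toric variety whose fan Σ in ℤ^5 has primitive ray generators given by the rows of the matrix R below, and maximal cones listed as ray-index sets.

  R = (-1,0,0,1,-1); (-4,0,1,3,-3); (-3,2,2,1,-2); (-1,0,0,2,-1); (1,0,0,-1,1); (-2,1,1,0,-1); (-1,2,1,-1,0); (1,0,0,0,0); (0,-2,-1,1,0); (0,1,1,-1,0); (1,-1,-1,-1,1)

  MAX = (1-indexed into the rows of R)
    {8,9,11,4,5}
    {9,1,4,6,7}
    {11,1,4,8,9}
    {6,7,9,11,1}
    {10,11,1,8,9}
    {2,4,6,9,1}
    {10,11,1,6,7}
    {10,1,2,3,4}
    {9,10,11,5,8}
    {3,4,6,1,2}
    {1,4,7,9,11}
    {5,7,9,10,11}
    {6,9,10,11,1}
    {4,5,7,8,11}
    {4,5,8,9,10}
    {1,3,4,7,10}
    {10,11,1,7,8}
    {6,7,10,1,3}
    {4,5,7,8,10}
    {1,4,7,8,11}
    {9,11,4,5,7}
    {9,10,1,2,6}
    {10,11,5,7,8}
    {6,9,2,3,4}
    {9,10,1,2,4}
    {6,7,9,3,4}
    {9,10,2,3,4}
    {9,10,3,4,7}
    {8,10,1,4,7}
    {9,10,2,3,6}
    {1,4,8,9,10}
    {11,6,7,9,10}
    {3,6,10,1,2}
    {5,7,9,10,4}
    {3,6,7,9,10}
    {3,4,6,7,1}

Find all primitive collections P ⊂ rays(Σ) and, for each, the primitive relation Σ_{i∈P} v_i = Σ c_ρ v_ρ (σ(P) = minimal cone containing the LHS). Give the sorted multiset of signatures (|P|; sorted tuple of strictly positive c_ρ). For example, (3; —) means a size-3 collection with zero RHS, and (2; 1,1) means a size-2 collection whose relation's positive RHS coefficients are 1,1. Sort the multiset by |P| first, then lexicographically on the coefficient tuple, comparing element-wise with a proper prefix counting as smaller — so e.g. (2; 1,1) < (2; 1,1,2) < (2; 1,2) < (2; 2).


Δ(Σ) — 11 vertices, 16 min non-faces:

  • {1,5}:  v_{1} + v_{5} = 0 ; sig = (2; —)
  • {3,11}:  v_{3} + v_{11} = v_{6} ; sig = (2; 1)
  • {2,5}:  v_{2} + v_{5} = v_{3} + v_{9} ; sig = (2; 1,1)
  • {6,8}:  v_{6} + v_{8} = v_{1} + v_{10} ; sig = (2; 1,1)
  • {2,11}:  v_{2} + v_{11} = v_{1} + v_{6} + v_{9} ; sig = (2; 1,1,1)
  • {5,6}:  v_{5} + v_{6} = v_{7} + v_{9} + v_{10} ; sig = (2; 1,1,1)
  • {3,5}:  v_{3} + v_{5} = v_{4} + v_{7} + v_{9} + 2·v_{10} ; sig = (2; 1,1,1,2)
  • {3,8}:  v_{3} + v_{8} = v_{1} + v_{4} + 2·v_{10} ; sig = (2; 1,1,2)
  • {2,8}:  v_{2} + v_{8} = 2·v_{1} + v_{4} + v_{9} + 2·v_{10} ; sig = (2; 1,1,2,2)
  • {2,7}:  v_{2} + v_{7} = v_{4} + 2·v_{6} ; sig = (2; 1,2)
  • {4,10,11}:  v_{4} + v_{10} + v_{11} = 0 ; sig = (3; —)
  • {7,8,9}:  v_{7} + v_{8} + v_{9} = 0 ; sig = (3; —)
  • {1,3,9}:  v_{1} + v_{3} + v_{9} = v_{2} ; sig = (3; 1)
  • {4,6,10}:  v_{4} + v_{6} + v_{10} = v_{3} ; sig = (3; 1)
  • {4,6,11}:  v_{4} + v_{6} + v_{11} = v_{1} + v_{7} + v_{9} ; sig = (3; 1,1,1)
  • {1,7,9,10}:  v_{1} + v_{7} + v_{9} + v_{10} = v_{6} ; sig = (4; 1)

Signatures (|P|; sorted positive RHS coefficients), sorted:
{ (2; —),  (2; 1),  (2; 1,1) ×2,  (2; 1,1,1) ×2,  (2; 1,1,1,2),  (2; 1,1,2),  (2; 1,1,2,2),  (2; 1,2),  (3; —) ×2,  (3; 1) ×2,  (3; 1,1,1),  (4; 1) }


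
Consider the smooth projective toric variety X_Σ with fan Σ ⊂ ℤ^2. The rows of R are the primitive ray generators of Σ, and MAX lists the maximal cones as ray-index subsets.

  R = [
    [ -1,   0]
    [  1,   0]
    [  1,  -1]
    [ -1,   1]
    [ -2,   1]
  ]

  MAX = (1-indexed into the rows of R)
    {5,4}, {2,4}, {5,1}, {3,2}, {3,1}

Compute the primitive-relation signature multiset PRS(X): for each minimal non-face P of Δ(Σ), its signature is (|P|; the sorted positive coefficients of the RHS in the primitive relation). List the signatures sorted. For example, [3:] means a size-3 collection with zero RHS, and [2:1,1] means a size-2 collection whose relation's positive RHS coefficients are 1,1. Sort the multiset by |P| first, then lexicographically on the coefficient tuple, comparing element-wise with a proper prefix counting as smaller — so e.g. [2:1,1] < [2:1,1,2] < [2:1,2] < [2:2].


Δ(Σ) — 5 vertices, 5 min non-faces:

  P={1,2}:  v_{1} + v_{2} = 0  ⇒ sig = [2:]
  P={3,4}:  v_{3} + v_{4} = 0  ⇒ sig = [2:]
  P={1,4}:  v_{1} + v_{4} = v_{5}  ⇒ sig = [2:1]
  P={2,5}:  v_{2} + v_{5} = v_{4}  ⇒ sig = [2:1]
  P={3,5}:  v_{3} + v_{5} = v_{1}  ⇒ sig = [2:1]

Hence PRS(X_Σ) =
[[2:], [2:], [2:1], [2:1], [2:1]]


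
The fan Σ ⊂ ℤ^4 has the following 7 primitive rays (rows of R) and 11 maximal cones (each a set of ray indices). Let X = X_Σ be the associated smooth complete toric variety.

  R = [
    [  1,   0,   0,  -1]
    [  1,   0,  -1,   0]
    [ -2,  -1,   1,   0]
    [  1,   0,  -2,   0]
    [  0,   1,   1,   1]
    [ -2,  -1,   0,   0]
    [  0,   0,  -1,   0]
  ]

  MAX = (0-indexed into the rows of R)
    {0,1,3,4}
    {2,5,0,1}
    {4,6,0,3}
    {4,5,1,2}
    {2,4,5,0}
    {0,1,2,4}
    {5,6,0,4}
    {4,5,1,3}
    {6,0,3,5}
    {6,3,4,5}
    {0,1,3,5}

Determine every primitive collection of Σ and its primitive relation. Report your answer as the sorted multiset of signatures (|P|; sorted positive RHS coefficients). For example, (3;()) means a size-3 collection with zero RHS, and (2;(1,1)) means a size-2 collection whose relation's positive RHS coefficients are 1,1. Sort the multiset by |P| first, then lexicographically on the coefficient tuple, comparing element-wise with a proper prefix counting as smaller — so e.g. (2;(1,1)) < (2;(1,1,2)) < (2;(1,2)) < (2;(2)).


|primitive collections| = 5. Relations:

  P={1,6}:  v_{1} + v_{6} = v_{3}  so sig = (2;(1))
  P={2,6}:  v_{2} + v_{6} = v_{5}  so sig = (2;(1))
  P={2,3}:  v_{2} + v_{3} = v_{1} + v_{5}  so sig = (2;(1,1))
  P={0,1,4,5}:  v_{0} + v_{1} + v_{4} + v_{5} = 0  so sig = (4;())
  P={0,3,4,5}:  v_{0} + v_{3} + v_{4} + v_{5} = v_{6}  so sig = (4;(1))

so the primitive-relation signature multiset is
{ (2;(1)) ×2,  (2;(1,1)),  (4;()),  (4;(1)) }


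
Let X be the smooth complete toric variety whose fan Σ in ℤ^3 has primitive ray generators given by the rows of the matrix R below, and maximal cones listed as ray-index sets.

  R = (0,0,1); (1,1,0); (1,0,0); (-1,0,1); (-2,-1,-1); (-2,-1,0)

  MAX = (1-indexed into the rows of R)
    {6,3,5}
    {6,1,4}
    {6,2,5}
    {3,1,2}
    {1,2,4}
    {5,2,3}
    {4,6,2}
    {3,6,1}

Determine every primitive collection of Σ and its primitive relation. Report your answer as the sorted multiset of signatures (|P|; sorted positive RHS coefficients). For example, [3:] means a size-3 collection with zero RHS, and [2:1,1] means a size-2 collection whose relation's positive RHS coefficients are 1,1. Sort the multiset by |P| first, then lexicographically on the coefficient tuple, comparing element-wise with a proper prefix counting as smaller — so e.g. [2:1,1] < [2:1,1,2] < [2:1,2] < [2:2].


|primitive collections| = 5. Relations:

  • {1,5}:  v_{1} + v_{5} = v_{6}  so sig = [2:1]
  • {3,4}:  v_{3} + v_{4} = v_{1}  so sig = [2:1]
  • {4,5}:  v_{4} + v_{5} = v_{2} + 2·v_{6}  so sig = [2:1,2]
  • {2,3,6}:  v_{2} + v_{3} + v_{6} = 0  so sig = [3:]
  • {1,2,6}:  v_{1} + v_{2} + v_{6} = v_{4}  so sig = [3:1]

Signatures (|P|; sorted positive RHS coefficients), sorted:
{ [2:1] ×2,  [2:1,2],  [3:],  [3:1] }


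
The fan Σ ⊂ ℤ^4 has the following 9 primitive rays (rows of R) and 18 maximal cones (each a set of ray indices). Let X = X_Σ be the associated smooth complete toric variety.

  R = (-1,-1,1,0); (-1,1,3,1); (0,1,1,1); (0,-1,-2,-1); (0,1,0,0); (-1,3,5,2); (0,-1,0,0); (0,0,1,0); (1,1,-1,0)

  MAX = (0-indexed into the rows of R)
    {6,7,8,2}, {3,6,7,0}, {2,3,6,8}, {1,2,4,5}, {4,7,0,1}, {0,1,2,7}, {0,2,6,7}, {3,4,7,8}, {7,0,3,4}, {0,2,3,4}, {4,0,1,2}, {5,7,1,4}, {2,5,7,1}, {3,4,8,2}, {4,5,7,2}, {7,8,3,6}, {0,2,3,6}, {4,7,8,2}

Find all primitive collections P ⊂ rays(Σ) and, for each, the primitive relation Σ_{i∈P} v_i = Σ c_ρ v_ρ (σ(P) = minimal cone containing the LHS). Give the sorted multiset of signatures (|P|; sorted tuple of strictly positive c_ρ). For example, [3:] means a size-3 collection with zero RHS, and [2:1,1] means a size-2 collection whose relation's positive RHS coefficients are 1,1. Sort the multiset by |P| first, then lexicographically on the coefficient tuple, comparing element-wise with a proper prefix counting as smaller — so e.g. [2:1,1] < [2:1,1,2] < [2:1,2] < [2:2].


Δ(Σ) — 9 vertices, 12 min non-faces:

  P={0,8}:  v_{0} + v_{8} = 0  →  sig = [2:]
  P={4,6}:  v_{4} + v_{6} = 0  →  sig = [2:]
  P={1,3}:  v_{1} + v_{3} = v_{0} + v_{4}  →  sig = [2:1,1]
  P={3,5}:  v_{3} + v_{5} = v_{1} + v_{4}  →  sig = [2:1,1]
  P={1,6}:  v_{1} + v_{6} = v_{0} + v_{2} + v_{7}  →  sig = [2:1,1,1]
  P={1,8}:  v_{1} + v_{8} = v_{2} + v_{4} + v_{7}  →  sig = [2:1,1,1]
  P={5,6}:  v_{5} + v_{6} = v_{1} + v_{2} + v_{7}  →  sig = [2:1,1,1]
  P={0,5}:  v_{0} + v_{5} = 2·v_{1}  →  sig = [2:2]
  P={5,8}:  v_{5} + v_{8} = 2·v_{2} + 2·v_{4} + 2·v_{7}  →  sig = [2:2,2,2]
  P={2,3,7}:  v_{2} + v_{3} + v_{7} = 0  →  sig = [3:]
  P={0,2,4,7}:  v_{0} + v_{2} + v_{4} + v_{7} = v_{1}  →  sig = [4:1]
  P={1,2,4,7}:  v_{1} + v_{2} + v_{4} + v_{7} = v_{5}  →  sig = [4:1]

Signatures (|P|; sorted positive RHS coefficients), sorted:
    |P|=2: 9 collections, coeffs (), (), (1,1), (1,1), (1,1,1), (1,1,1), (1,1,1), (2), (2,2,2)
    |P|=3: 1 collection, coeffs ()
    |P|=4: 2 collections, coeffs (1), (1)


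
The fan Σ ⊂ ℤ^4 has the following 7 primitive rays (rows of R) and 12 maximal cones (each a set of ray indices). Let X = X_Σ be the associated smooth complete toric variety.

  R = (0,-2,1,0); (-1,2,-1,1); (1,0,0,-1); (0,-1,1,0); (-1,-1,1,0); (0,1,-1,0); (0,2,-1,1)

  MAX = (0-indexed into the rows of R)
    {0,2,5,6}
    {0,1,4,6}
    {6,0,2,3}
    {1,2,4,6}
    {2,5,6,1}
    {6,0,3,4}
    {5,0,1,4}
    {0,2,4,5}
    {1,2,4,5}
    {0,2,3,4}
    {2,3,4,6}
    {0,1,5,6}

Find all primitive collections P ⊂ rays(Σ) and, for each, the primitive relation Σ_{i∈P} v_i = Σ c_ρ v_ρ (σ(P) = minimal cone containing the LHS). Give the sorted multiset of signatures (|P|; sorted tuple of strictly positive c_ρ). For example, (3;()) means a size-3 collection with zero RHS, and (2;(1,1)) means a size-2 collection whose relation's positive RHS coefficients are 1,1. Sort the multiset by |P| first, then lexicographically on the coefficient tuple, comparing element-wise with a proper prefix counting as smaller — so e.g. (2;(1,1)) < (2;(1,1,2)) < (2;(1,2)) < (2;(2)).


Σ has 5 primitive collections:

  P = {3,5}:  v_{3} + v_{5} = 0  so sig = (2;())
  P = {1,3}:  v_{1} + v_{3} = v_{4} + v_{6}  so sig = (2;(1,1))
  P = {0,1,2}:  v_{0} + v_{1} + v_{2} = 0  so sig = (3;())
  P = {4,5,6}:  v_{4} + v_{5} + v_{6} = v_{1}  so sig = (3;(1))
  P = {0,2,4,6}:  v_{0} + v_{2} + v_{4} + v_{6} = v_{3}  so sig = (4;(1))

so the primitive-relation signature multiset is
{ (2;()),  (2;(1,1)),  (3;()),  (3;(1)),  (4;(1)) }


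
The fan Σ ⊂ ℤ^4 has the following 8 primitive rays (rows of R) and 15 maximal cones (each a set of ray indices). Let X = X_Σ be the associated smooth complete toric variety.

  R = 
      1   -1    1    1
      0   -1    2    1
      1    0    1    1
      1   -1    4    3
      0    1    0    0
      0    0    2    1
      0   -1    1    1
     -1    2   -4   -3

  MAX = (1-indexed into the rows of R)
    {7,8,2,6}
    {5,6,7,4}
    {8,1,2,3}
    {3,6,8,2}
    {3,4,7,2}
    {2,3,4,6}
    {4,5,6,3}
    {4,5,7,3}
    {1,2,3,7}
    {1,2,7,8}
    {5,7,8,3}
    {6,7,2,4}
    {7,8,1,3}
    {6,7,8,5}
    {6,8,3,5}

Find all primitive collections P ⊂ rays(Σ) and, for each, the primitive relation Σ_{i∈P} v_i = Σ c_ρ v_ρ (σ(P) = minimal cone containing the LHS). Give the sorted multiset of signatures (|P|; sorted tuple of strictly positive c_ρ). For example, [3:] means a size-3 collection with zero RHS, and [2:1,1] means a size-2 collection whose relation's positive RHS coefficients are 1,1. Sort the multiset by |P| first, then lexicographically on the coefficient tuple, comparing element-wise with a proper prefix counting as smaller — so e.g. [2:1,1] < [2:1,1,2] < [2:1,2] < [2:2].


The 7 primitive collections of Σ (r=8, n=4):

  P = {1,5}:  v_{1} + v_{5} = v_{3}  ⇒ sig = [2:1]
  P = {2,5}:  v_{2} + v_{5} = v_{6}  ⇒ sig = [2:1]
  P = {4,8}:  v_{4} + v_{8} = v_{5}  ⇒ sig = [2:1]
  P = {1,6}:  v_{1} + v_{6} = v_{2} + v_{3}  ⇒ sig = [2:1,1]
  P = {1,4}:  v_{1} + v_{4} = v_{2} + 2·v_{3} + v_{7}  ⇒ sig = [2:1,1,2]
  P = {3,6,7}:  v_{3} + v_{6} + v_{7} = v_{4}  ⇒ sig = [3:1]
  P = {2,3,7,8}:  v_{2} + v_{3} + v_{7} + v_{8} = 0  ⇒ sig = [4:]

Hence PRS(X_Σ) =
    |P|=2: 5 collections, coeffs (1), (1), (1), (1,1), (1,1,2)
    |P|=3: 1 collection, coeffs (1)
    |P|=4: 1 collection, coeffs ()


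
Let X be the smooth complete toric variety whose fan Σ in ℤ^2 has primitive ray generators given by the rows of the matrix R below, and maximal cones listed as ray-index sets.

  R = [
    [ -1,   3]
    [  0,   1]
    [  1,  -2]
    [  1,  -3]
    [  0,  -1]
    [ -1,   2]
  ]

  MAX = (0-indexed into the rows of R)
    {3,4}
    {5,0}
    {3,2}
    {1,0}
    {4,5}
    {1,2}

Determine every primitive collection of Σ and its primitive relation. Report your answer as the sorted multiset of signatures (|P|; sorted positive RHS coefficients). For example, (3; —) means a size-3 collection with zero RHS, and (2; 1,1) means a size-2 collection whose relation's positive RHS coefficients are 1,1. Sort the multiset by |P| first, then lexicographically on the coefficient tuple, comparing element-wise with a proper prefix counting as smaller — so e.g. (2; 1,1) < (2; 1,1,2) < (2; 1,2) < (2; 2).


|primitive collections| = 9. Relations:

  • {0,3}:  v_{0} + v_{3} = 0  ⟹  sig = (2; —)
  • {1,4}:  v_{1} + v_{4} = 0  ⟹  sig = (2; —)
  • {2,5}:  v_{2} + v_{5} = 0  ⟹  sig = (2; —)
  • {0,2}:  v_{0} + v_{2} = v_{1}  ⟹  sig = (2; 1)
  • {0,4}:  v_{0} + v_{4} = v_{5}  ⟹  sig = (2; 1)
  • {1,3}:  v_{1} + v_{3} = v_{2}  ⟹  sig = (2; 1)
  • {1,5}:  v_{1} + v_{5} = v_{0}  ⟹  sig = (2; 1)
  • {2,4}:  v_{2} + v_{4} = v_{3}  ⟹  sig = (2; 1)
  • {3,5}:  v_{3} + v_{5} = v_{4}  ⟹  sig = (2; 1)

so the primitive-relation signature multiset is
[(2; —), (2; —), (2; —), (2; 1), (2; 1), (2; 1), (2; 1), (2; 1), (2; 1)]


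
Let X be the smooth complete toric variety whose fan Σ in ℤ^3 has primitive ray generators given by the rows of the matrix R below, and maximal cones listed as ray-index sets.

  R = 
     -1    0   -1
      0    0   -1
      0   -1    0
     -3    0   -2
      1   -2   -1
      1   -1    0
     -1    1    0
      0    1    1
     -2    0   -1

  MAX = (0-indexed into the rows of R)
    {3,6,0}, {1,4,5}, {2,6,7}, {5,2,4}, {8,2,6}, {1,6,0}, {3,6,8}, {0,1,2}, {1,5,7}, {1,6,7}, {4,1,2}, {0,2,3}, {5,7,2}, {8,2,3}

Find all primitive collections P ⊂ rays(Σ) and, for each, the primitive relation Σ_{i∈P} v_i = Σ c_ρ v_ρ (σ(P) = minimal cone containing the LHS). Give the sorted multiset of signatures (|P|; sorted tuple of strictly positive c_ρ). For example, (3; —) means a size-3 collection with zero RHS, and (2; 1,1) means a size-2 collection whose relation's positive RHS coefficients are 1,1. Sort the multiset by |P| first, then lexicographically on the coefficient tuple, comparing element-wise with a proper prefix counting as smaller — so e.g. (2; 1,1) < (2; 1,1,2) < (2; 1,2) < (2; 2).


20 collections generate NE(X_Σ); each relation:

  • {5,6}:  v_{5} + v_{6} = 0  →  sig = (2; —)
  • {0,7}:  v_{0} + v_{7} = v_{6}  →  sig = (2; 1)
  • {0,8}:  v_{0} + v_{8} = v_{3}  →  sig = (2; 1)
  • {4,7}:  v_{4} + v_{7} = v_{5}  →  sig = (2; 1)
  • {0,5}:  v_{0} + v_{5} = v_{1} + v_{2}  →  sig = (2; 1,1)
  • {3,7}:  v_{3} + v_{7} = v_{6} + v_{8}  →  sig = (2; 1,1)
  • {4,6}:  v_{4} + v_{6} = v_{1} + v_{2}  →  sig = (2; 1,1)
  • {5,8}:  v_{5} + v_{8} = v_{0} + v_{2}  →  sig = (2; 1,1)
  • {4,8}:  v_{4} + v_{8} = v_{0} + v_{1} + 2·v_{2}  →  sig = (2; 1,1,2)
  • {3,5}:  v_{3} + v_{5} = 2·v_{0} + v_{2}  →  sig = (2; 1,2)
  • {7,8}:  v_{7} + v_{8} = v_{2} + 2·v_{6}  →  sig = (2; 1,2)
  • {3,4}:  v_{3} + v_{4} = 2·v_{0} + v_{1} + 2·v_{2}  →  sig = (2; 1,2,2)
  • {1,8}:  v_{1} + v_{8} = 2·v_{0}  →  sig = (2; 2)
  • {0,4}:  v_{0} + v_{4} = 2·v_{1} + 2·v_{2}  →  sig = (2; 2,2)
  • {1,3}:  v_{1} + v_{3} = 3·v_{0}  →  sig = (2; 3)
  • {1,2,7}:  v_{1} + v_{2} + v_{7} = 0  →  sig = (3; —)
  • {0,2,6}:  v_{0} + v_{2} + v_{6} = v_{8}  →  sig = (3; 1)
  • {1,2,5}:  v_{1} + v_{2} + v_{5} = v_{4}  →  sig = (3; 1)
  • {1,2,6}:  v_{1} + v_{2} + v_{6} = v_{0}  →  sig = (3; 1)
  • {2,3,6}:  v_{2} + v_{3} + v_{6} = 2·v_{8}  →  sig = (3; 2)

Hence PRS(X_Σ) =
    (2; —)
    (2; 1)
    (2; 1)
    (2; 1)
    (2; 1,1)
    (2; 1,1)
    (2; 1,1)
    (2; 1,1)
    (2; 1,1,2)
    (2; 1,2)
    (2; 1,2)
    (2; 1,2,2)
    (2; 2)
    (2; 2,2)
    (2; 3)
    (3; —)
    (3; 1)
    (3; 1)
    (3; 1)
    (3; 2)


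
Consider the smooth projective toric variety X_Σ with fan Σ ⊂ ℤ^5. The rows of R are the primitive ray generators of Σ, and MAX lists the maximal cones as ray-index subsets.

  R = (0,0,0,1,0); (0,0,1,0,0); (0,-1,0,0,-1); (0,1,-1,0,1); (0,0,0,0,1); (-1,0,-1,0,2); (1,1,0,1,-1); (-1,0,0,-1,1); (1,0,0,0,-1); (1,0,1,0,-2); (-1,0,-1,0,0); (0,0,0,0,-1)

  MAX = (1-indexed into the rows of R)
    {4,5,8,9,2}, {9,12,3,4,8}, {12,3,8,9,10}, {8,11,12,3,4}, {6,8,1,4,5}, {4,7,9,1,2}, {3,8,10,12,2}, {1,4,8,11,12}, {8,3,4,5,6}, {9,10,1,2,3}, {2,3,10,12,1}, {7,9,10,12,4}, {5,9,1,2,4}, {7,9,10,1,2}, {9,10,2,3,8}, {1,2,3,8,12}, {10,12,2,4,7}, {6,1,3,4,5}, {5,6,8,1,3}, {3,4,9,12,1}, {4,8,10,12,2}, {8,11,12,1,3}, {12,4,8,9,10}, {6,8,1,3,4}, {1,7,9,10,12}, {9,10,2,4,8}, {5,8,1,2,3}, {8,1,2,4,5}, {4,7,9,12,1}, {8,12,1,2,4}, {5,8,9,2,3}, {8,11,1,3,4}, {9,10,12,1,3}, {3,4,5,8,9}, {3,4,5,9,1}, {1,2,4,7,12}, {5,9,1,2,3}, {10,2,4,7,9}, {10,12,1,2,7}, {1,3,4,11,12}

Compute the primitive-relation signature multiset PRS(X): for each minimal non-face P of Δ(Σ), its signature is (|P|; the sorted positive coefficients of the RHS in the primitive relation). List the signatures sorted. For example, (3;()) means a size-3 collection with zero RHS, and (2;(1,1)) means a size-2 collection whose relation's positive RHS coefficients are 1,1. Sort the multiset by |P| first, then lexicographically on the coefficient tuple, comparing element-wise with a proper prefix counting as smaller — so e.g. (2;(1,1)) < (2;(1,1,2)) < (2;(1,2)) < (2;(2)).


Minimal non-faces — 24 found among 12 rays, 40 max cones:

  P={5,12}:  v_{5} + v_{12} = 0  →  sig = (2;())
  P={6,10}:  v_{6} + v_{10} = 0  →  sig = (2;())
  P={5,10}:  v_{5} + v_{10} = v_{2} + v_{9}  →  sig = (2;(1,1))
  P={6,7}:  v_{6} + v_{7} = v_{1} + v_{4}  →  sig = (2;(1,1))
  P={2,6}:  v_{2} + v_{6} = v_{1} + v_{5} + v_{8}  →  sig = (2;(1,1,1))
  P={2,11}:  v_{2} + v_{11} = v_{1} + v_{8} + v_{12}  →  sig = (2;(1,1,1))
  P={3,7}:  v_{3} + v_{7} = v_{1} + v_{9} + v_{12}  →  sig = (2;(1,1,1))
  P={6,9}:  v_{6} + v_{9} = v_{3} + v_{4} + v_{5}  →  sig = (2;(1,1,1))
  P={7,8}:  v_{7} + v_{8} = v_{2} + v_{4} + v_{12}  →  sig = (2;(1,1,1))
  P={9,11}:  v_{9} + v_{11} = v_{3} + v_{4} + v_{12}  →  sig = (2;(1,1,1))
  P={5,7}:  v_{5} + v_{7} = v_{1} + v_{2} + v_{4} + v_{9}  →  sig = (2;(1,1,1,1))
  P={5,11}:  v_{5} + v_{11} = v_{1} + v_{3} + v_{4} + v_{8}  →  sig = (2;(1,1,1,1))
  P={6,12}:  v_{6} + v_{12} = v_{1} + v_{3} + v_{4} + v_{8}  →  sig = (2;(1,1,1,1))
  P={7,11}:  v_{7} + v_{11} = v_{1} + v_{4} + 2·v_{12}  →  sig = (2;(1,1,2))
  P={10,11}:  v_{10} + v_{11} = 2·v_{12}  →  sig = (2;(2))
  P={6,11}:  v_{6} + v_{11} = 2·v_{1} + 2·v_{3} + 2·v_{4} + 2·v_{8}  →  sig = (2;(2,2,2,2))
  P={1,8,9}:  v_{1} + v_{8} + v_{9} = 0  →  sig = (3;())
  P={2,3,4}:  v_{2} + v_{3} + v_{4} = 0  →  sig = (3;())
  P={1,4,10}:  v_{1} + v_{4} + v_{10} = v_{7}  →  sig = (3;(1))
  P={2,9,12}:  v_{2} + v_{9} + v_{12} = v_{10}  →  sig = (3;(1))
  P={1,8,10}:  v_{1} + v_{8} + v_{10} = v_{2} + v_{12}  →  sig = (3;(1,1))
  P={3,4,10}:  v_{3} + v_{4} + v_{10} = v_{9} + v_{12}  →  sig = (3;(1,1))
  P={1,3,4,5,8}:  v_{1} + v_{3} + v_{4} + v_{5} + v_{8} = v_{6}  →  sig = (5;(1))
  P={1,3,4,8,12}:  v_{1} + v_{3} + v_{4} + v_{8} + v_{12} = v_{11}  →  sig = (5;(1))

Hence PRS(X_Σ) =
    (2;())
    (2;())
    (2;(1,1))
    (2;(1,1))
    (2;(1,1,1))
    (2;(1,1,1))
    (2;(1,1,1))
    (2;(1,1,1))
    (2;(1,1,1))
    (2;(1,1,1))
    (2;(1,1,1,1))
    (2;(1,1,1,1))
    (2;(1,1,1,1))
    (2;(1,1,2))
    (2;(2))
    (2;(2,2,2,2))
    (3;())
    (3;())
    (3;(1))
    (3;(1))
    (3;(1,1))
    (3;(1,1))
    (5;(1))
    (5;(1))


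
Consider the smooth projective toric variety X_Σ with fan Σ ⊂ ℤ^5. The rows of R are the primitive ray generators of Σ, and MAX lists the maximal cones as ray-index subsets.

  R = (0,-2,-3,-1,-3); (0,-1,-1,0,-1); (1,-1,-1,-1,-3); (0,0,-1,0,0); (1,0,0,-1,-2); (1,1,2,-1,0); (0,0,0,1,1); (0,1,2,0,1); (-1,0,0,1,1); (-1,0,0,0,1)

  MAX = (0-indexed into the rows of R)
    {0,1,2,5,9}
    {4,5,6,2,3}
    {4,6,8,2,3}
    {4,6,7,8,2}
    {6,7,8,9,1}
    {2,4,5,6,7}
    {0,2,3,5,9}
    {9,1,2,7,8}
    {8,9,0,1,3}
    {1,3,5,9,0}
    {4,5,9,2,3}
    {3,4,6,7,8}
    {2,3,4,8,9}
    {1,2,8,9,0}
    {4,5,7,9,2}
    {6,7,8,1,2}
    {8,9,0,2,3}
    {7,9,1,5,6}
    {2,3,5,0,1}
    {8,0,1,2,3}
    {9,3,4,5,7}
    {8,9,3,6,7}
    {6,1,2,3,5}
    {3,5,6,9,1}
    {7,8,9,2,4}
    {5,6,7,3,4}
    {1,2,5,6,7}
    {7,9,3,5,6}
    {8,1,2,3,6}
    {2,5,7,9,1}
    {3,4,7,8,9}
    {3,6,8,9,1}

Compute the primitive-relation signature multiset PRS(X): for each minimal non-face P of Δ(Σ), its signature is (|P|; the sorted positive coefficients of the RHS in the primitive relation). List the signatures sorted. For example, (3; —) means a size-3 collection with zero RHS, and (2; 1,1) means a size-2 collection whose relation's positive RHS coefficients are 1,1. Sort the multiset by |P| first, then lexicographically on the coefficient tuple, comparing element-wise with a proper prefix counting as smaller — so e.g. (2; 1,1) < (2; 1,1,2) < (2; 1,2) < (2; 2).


Σ has 10 primitive collections:

  • {1,4}:  v_{1} + v_{4} = v_{2} — sig = (2; 1)
  • {5,8}:  v_{5} + v_{8} = v_{7} — sig = (2; 1)
  • {0,7}:  v_{0} + v_{7} = v_{2} + v_{9} — sig = (2; 1,1)
  • {0,4}:  v_{0} + v_{4} = 2·v_{2} + v_{3} + v_{9} — sig = (2; 1,1,2)
  • {0,6}:  v_{0} + v_{6} = 2·v_{1} + v_{3} — sig = (2; 1,2)
  • {1,3,7}:  v_{1} + v_{3} + v_{7} = 0 — sig = (3; —)
  • {4,6,9}:  v_{4} + v_{6} + v_{9} = 0 — sig = (3; —)
  • {2,3,7}:  v_{2} + v_{3} + v_{7} = v_{4} — sig = (3; 1)
  • {2,6,9}:  v_{2} + v_{6} + v_{9} = v_{1} — sig = (3; 1)
  • {1,2,3,9}:  v_{1} + v_{2} + v_{3} + v_{9} = v_{0} — sig = (4; 1)

Sorted signature multiset PRS(X):
{ (2; 1) ×2,  (2; 1,1),  (2; 1,1,2),  (2; 1,2),  (3; —) ×2,  (3; 1) ×2,  (4; 1) }


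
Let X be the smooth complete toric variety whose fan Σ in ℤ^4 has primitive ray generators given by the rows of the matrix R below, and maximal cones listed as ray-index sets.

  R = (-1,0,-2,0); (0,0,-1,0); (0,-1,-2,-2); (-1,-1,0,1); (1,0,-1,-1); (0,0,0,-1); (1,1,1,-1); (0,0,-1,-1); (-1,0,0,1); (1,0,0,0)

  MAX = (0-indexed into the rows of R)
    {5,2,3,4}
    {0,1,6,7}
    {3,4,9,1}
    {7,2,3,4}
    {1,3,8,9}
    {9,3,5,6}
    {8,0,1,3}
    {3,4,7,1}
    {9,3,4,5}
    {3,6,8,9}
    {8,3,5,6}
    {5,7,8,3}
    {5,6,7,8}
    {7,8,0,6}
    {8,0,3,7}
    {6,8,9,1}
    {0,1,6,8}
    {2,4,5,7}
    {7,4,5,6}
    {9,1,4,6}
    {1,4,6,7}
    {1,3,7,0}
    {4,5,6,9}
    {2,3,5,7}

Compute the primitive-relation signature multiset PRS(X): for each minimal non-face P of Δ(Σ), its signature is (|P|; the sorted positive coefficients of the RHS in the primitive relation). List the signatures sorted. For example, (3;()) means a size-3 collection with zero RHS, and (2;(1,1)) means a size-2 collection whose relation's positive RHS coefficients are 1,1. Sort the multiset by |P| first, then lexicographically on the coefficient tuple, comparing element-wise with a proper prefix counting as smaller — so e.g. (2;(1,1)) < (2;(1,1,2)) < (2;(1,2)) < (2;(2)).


The 18 primitive collections of Σ (r=10, n=4):

  P={1,5}:  v_{1} + v_{5} = v_{7} ; sig = (2;(1))
  P={4,8}:  v_{4} + v_{8} = v_{1} ; sig = (2;(1))
  P={7,9}:  v_{7} + v_{9} = v_{4} ; sig = (2;(1))
  P={1,2}:  v_{1} + v_{2} = v_{3} + v_{4} + 2·v_{7} ; sig = (2;(1,1,2))
  P={2,9}:  v_{2} + v_{9} = v_{3} + 2·v_{4} + v_{5} ; sig = (2;(1,1,2))
  P={0,2}:  v_{0} + v_{2} = v_{1} + v_{3} + 3·v_{7} ; sig = (2;(1,1,3))
  P={0,4}:  v_{0} + v_{4} = 2·v_{1} + v_{7} ; sig = (2;(1,2))
  P={0,5}:  v_{0} + v_{5} = 2·v_{7} + v_{8} ; sig = (2;(1,2))
  P={2,6}:  v_{2} + v_{6} = v_{4} + 2·v_{5} ; sig = (2;(1,2))
  P={2,8}:  v_{2} + v_{8} = v_{3} + 2·v_{7} ; sig = (2;(1,2))
  P={0,9}:  v_{0} + v_{9} = 2·v_{1} ; sig = (2;(2))
  P={1,3,6}:  v_{1} + v_{3} + v_{6} = 0 ; sig = (3;())
  P={5,8,9}:  v_{5} + v_{8} + v_{9} = 0 ; sig = (3;())
  P={1,7,8}:  v_{1} + v_{7} + v_{8} = v_{0} ; sig = (3;(1))
  P={3,6,7}:  v_{3} + v_{6} + v_{7} = v_{5} ; sig = (3;(1))
  P={0,3,6}:  v_{0} + v_{3} + v_{6} = v_{7} + v_{8} ; sig = (3;(1,1))
  P={3,4,6}:  v_{3} + v_{4} + v_{6} = v_{5} + v_{9} ; sig = (3;(1,1))
  P={3,4,5,7}:  v_{3} + v_{4} + v_{5} + v_{7} = v_{2} ; sig = (4;(1))

so the primitive-relation signature multiset is
{ (2;(1)) ×3,  (2;(1,1,2)) ×2,  (2;(1,1,3)),  (2;(1,2)) ×4,  (2;(2)),  (3;()) ×2,  (3;(1)) ×2,  (3;(1,1)) ×2,  (4;(1)) }


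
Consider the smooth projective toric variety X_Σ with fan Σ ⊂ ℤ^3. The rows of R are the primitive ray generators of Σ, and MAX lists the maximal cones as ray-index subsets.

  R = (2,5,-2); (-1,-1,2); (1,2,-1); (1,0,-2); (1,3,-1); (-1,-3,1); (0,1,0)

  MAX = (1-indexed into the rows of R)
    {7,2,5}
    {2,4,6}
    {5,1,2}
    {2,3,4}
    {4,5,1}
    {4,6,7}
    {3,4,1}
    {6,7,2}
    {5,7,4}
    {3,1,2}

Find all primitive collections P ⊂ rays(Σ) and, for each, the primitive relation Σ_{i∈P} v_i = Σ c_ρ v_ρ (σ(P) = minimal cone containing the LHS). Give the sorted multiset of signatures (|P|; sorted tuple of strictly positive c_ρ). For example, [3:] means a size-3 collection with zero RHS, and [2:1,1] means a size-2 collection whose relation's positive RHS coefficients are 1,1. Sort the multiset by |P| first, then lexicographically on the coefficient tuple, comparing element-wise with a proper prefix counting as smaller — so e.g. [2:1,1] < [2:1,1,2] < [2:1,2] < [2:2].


Σ has 9 primitive collections:

  P = {5,6}:  v_{5} + v_{6} = 0  ⇒ sig = [2:]
  P = {1,6}:  v_{1} + v_{6} = v_{3}  ⇒ sig = [2:1]
  P = {3,5}:  v_{3} + v_{5} = v_{1}  ⇒ sig = [2:1]
  P = {3,7}:  v_{3} + v_{7} = v_{5}  ⇒ sig = [2:1]
  P = {3,6}:  v_{3} + v_{6} = v_{2} + v_{4}  ⇒ sig = [2:1,1]
  P = {1,7}:  v_{1} + v_{7} = 2·v_{5}  ⇒ sig = [2:2]
  P = {2,4,7}:  v_{2} + v_{4} + v_{7} = 0  ⇒ sig = [3:]
  P = {2,4,5}:  v_{2} + v_{4} + v_{5} = v_{3}  ⇒ sig = [3:1]
  P = {1,2,4}:  v_{1} + v_{2} + v_{4} = 2·v_{3}  ⇒ sig = [3:2]

Hence PRS(X_Σ) =
[[2:], [2:1], [2:1], [2:1], [2:1,1], [2:2], [3:], [3:1], [3:2]]


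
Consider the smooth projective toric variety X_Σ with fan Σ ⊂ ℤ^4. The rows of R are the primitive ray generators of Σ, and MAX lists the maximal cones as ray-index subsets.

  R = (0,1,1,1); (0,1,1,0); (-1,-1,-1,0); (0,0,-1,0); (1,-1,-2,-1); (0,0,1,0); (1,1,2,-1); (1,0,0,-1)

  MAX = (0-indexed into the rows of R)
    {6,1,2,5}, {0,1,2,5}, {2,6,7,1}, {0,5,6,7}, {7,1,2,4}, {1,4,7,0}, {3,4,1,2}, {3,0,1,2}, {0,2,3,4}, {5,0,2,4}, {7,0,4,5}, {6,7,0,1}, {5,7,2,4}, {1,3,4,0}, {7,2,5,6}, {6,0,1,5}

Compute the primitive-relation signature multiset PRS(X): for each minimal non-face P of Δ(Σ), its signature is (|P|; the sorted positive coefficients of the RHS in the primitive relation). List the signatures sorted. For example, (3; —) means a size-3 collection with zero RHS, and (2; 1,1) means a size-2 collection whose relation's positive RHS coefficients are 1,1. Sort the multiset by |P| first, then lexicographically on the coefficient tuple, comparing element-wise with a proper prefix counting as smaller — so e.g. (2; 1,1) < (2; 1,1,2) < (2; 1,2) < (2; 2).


The 9 primitive collections of Σ (r=8, n=4):

  P={3,5}:  v_{3} + v_{5} = 0  →  sig = (2; —)
  P={3,6}:  v_{3} + v_{6} = v_{1} + v_{7}  →  sig = (2; 1,1)
  P={3,7}:  v_{3} + v_{7} = v_{1} + v_{4}  →  sig = (2; 1,1)
  P={4,6}:  v_{4} + v_{6} = 2·v_{7}  →  sig = (2; 2)
  P={0,2,7}:  v_{0} + v_{2} + v_{7} = 0  →  sig = (3; —)
  P={1,4,5}:  v_{1} + v_{4} + v_{5} = v_{7}  →  sig = (3; 1)
  P={1,5,7}:  v_{1} + v_{5} + v_{7} = v_{6}  →  sig = (3; 1)
  P={0,2,6}:  v_{0} + v_{2} + v_{6} = v_{1} + v_{5}  →  sig = (3; 1,1)
  P={0,1,2,4}:  v_{0} + v_{1} + v_{2} + v_{4} = v_{3}  →  sig = (4; 1)

Sorted signature multiset PRS(X):
    (2; —)
    (2; 1,1)
    (2; 1,1)
    (2; 2)
    (3; —)
    (3; 1)
    (3; 1)
    (3; 1,1)
    (4; 1)
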